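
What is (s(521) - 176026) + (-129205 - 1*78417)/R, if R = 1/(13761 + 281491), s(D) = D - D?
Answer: -61300986770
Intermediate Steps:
s(D) = 0
R = 1/295252 ≈ 3.3869e-6
(s(521) - 176026) + (-129205 - 1*78417)/R = (0 - 176026) + (-129205 - 1*78417)/(1/295252) = -176026 + (-129205 - 78417)*295252 = -176026 - 207622*295252 = -176026 - 61300810744 = -61300986770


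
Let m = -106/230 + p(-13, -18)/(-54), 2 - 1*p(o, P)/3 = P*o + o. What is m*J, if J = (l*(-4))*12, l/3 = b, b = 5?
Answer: -193848/23 ≈ -8428.2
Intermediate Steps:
l = 15 (l = 3*5 = 15)
p(o, P) = 6 - 3*o - 3*P*o (p(o, P) = 6 - 3*(P*o + o) = 6 - 3*(o + P*o) = 6 + (-3*o - 3*P*o) = 6 - 3*o - 3*P*o)
m = 8077/690 (m = -106/230 + (6 - 3*(-13) - 3*(-18)*(-13))/(-54) = -106*1/230 + (6 + 39 - 702)*(-1/54) = -53/115 - 657*(-1/54) = -53/115 + 73/6 = 8077/690 ≈ 11.706)
J = -720 (J = (15*(-4))*12 = -60*12 = -720)
m*J = (8077/690)*(-720) = -193848/23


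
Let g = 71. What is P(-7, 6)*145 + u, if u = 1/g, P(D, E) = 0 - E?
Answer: -61769/71 ≈ -869.99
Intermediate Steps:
P(D, E) = -E
u = 1/71 ≈ 0.014085
P(-7, 6)*145 + u = -1*6*145 + 1/71 = -6*145 + 1/71 = -870 + 1/71 = -61769/71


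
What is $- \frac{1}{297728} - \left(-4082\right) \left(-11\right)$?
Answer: $- \frac{13368582657}{297728} \approx -44902.0$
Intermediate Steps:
$- \frac{1}{297728} - \left(-4082\right) \left(-11\right) = \left(-1\right) \frac{1}{297728} - 44902 = - \frac{1}{297728} - 44902 = - \frac{13368582657}{297728}$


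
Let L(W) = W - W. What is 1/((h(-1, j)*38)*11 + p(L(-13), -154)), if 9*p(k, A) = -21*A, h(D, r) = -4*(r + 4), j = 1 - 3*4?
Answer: 3/36190 ≈ 8.2896e-5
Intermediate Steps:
L(W) = 0
j = -11 (j = 1 - 12 = -11)
h(D, r) = -16 - 4*r (h(D, r) = -4*(4 + r) = -16 - 4*r)
p(k, A) = -7*A/3 (p(k, A) = (-21*A)/9 = -7*A/3)
1/((h(-1, j)*38)*11 + p(L(-13), -154)) = 1/(((-16 - 4*(-11))*38)*11 - 7/3*(-154)) = 1/(((-16 + 44)*38)*11 + 1078/3) = 1/((28*38)*11 + 1078/3) = 1/(1064*11 + 1078/3) = 1/(11704 + 1078/3) = 1/(36190/3) = 3/36190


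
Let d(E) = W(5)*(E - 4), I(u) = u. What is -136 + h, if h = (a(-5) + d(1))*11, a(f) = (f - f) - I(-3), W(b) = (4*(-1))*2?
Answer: 161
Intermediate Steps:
W(b) = -8 (W(b) = -4*2 = -8)
a(f) = 3 (a(f) = (f - f) - 1*(-3) = 0 + 3 = 3)
d(E) = 32 - 8*E (d(E) = -8*(E - 4) = -8*(-4 + E) = 32 - 8*E)
h = 297 (h = (3 + (32 - 8*1))*11 = (3 + (32 - 8))*11 = (3 + 24)*11 = 27*11 = 297)
-136 + h = -136 + 297 = 161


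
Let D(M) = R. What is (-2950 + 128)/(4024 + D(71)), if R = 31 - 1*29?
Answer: -1411/2013 ≈ -0.70094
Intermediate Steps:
R = 2 (R = 31 - 29 = 2)
D(M) = 2
(-2950 + 128)/(4024 + D(71)) = (-2950 + 128)/(4024 + 2) = -2822/4026 = -2822*1/4026 = -1411/2013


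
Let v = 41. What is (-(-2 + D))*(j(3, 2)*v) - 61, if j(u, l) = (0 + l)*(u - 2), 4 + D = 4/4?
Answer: 349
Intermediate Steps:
D = -3 (D = -4 + 4/4 = -4 + 4*(¼) = -4 + 1 = -3)
j(u, l) = l*(-2 + u)
(-(-2 + D))*(j(3, 2)*v) - 61 = (-(-2 - 3))*((2*(-2 + 3))*41) - 61 = (-1*(-5))*((2*1)*41) - 61 = 5*(2*41) - 61 = 5*82 - 61 = 410 - 61 = 349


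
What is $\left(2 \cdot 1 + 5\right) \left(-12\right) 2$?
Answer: $-168$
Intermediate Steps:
$\left(2 \cdot 1 + 5\right) \left(-12\right) 2 = \left(2 + 5\right) \left(-12\right) 2 = 7 \left(-12\right) 2 = \left(-84\right) 2 = -168$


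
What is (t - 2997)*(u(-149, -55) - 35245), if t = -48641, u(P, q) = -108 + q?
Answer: 1828398304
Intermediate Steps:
(t - 2997)*(u(-149, -55) - 35245) = (-48641 - 2997)*((-108 - 55) - 35245) = -51638*(-163 - 35245) = -51638*(-35408) = 1828398304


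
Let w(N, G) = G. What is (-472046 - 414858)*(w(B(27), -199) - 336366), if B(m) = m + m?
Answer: 298500844760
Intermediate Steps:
B(m) = 2*m
(-472046 - 414858)*(w(B(27), -199) - 336366) = (-472046 - 414858)*(-199 - 336366) = -886904*(-336565) = 298500844760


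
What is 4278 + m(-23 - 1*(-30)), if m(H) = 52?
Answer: 4330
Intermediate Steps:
4278 + m(-23 - 1*(-30)) = 4278 + 52 = 4330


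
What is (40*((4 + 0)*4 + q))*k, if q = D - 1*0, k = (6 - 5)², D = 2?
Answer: 720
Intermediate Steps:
k = 1 (k = 1² = 1)
q = 2 (q = 2 - 1*0 = 2 + 0 = 2)
(40*((4 + 0)*4 + q))*k = (40*((4 + 0)*4 + 2))*1 = (40*(4*4 + 2))*1 = (40*(16 + 2))*1 = (40*18)*1 = 720*1 = 720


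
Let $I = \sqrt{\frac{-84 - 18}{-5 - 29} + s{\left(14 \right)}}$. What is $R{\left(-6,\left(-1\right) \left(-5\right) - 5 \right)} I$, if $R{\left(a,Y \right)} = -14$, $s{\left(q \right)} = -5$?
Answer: $- 14 i \sqrt{2} \approx - 19.799 i$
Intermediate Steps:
$I = i \sqrt{2}$ ($I = \sqrt{\frac{-84 - 18}{-5 - 29} - 5} = \sqrt{- \frac{102}{-34} - 5} = \sqrt{\left(-102\right) \left(- \frac{1}{34}\right) - 5} = \sqrt{3 - 5} = \sqrt{-2} = i \sqrt{2} \approx 1.4142 i$)
$R{\left(-6,\left(-1\right) \left(-5\right) - 5 \right)} I = - 14 i \sqrt{2}$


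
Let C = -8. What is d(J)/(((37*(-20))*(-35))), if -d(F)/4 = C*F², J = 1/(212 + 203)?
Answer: 8/1115156875 ≈ 7.1739e-9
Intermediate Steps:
J = 1/415 ≈ 0.0024096
d(F) = 32*F² (d(F) = -(-32)*F² = 32*F²)
d(J)/(((37*(-20))*(-35))) = (32*(1/415)²)/(((37*(-20))*(-35))) = (32*(1/172225))/((-740*(-35))) = (32/172225)/25900 = (32/172225)*(1/25900) = 8/1115156875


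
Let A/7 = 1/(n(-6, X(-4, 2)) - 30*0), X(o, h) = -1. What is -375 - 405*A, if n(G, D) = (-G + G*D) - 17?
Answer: 192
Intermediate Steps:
n(G, D) = -17 - G + D*G (n(G, D) = (-G + D*G) - 17 = -17 - G + D*G)
A = -7/5 (A = 7/((-17 - 1*(-6) - 1*(-6)) - 30*0) = 7/((-17 + 6 + 6) + 0) = 7/(-5 + 0) = 7/(-5) = 7*(-⅕) = -7/5 ≈ -1.4000)
-375 - 405*A = -375 - 405*(-7/5) = -375 + 567 = 192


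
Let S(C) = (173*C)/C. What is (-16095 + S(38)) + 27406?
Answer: 11484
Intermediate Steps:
S(C) = 173
(-16095 + S(38)) + 27406 = (-16095 + 173) + 27406 = -15922 + 27406 = 11484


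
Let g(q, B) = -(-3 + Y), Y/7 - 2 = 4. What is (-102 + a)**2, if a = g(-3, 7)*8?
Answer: 171396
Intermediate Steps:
Y = 42 (Y = 14 + 7*4 = 14 + 28 = 42)
g(q, B) = -39 (g(q, B) = -(-3 + 42) = -1*39 = -39)
a = -312 (a = -39*8 = -312)
(-102 + a)**2 = (-102 - 312)**2 = (-414)**2 = 171396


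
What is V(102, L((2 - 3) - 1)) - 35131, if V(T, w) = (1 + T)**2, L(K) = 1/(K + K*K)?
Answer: -24522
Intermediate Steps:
L(K) = 1/(K + K**2)
V(102, L((2 - 3) - 1)) - 35131 = (1 + 102)**2 - 35131 = 103**2 - 35131 = 10609 - 35131 = -24522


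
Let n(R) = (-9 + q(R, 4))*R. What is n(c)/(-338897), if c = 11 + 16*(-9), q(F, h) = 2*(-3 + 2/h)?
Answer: -1862/338897 ≈ -0.0054943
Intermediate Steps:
q(F, h) = -6 + 4/h
c = -133 (c = 11 - 144 = -133)
n(R) = -14*R (n(R) = (-9 + (-6 + 4/4))*R = (-9 + (-6 + 4*(¼)))*R = (-9 + (-6 + 1))*R = (-9 - 5)*R = -14*R)
n(c)/(-338897) = -14*(-133)/(-338897) = 1862*(-1/338897) = -1862/338897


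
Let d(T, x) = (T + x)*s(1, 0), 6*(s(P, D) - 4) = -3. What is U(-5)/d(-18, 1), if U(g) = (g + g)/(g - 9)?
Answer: -10/833 ≈ -0.012005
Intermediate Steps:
s(P, D) = 7/2 (s(P, D) = 4 + (⅙)*(-3) = 4 - ½ = 7/2)
d(T, x) = 7*T/2 + 7*x/2 (d(T, x) = (T + x)*(7/2) = 7*T/2 + 7*x/2)
U(g) = 2*g/(-9 + g) (U(g) = (2*g)/(-9 + g) = 2*g/(-9 + g))
U(-5)/d(-18, 1) = (2*(-5)/(-9 - 5))/((7/2)*(-18) + (7/2)*1) = (2*(-5)/(-14))/(-63 + 7/2) = (2*(-5)*(-1/14))/(-119/2) = (5/7)*(-2/119) = -10/833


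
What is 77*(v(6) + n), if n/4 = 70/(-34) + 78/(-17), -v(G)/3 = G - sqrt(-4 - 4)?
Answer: -58366/17 + 462*I*sqrt(2) ≈ -3433.3 + 653.37*I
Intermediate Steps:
v(G) = -3*G + 6*I*sqrt(2) (v(G) = -3*(G - sqrt(-4 - 4)) = -3*(G - sqrt(-8)) = -3*(G - 2*I*sqrt(2)) = -3*G + 6*I*sqrt(2))
n = -452/17 (n = 4*(70/(-34) + 78/(-17)) = 4*(70*(-1/34) + 78*(-1/17)) = 4*(-35/17 - 78/17) = 4*(-113/17) = -452/17 ≈ -26.588)
77*(v(6) + n) = 77*((-3*6 + 6*I*sqrt(2)) - 452/17) = 77*((-18 + 6*I*sqrt(2)) - 452/17) = 77*(-758/17 + 6*I*sqrt(2)) = -58366/17 + 462*I*sqrt(2)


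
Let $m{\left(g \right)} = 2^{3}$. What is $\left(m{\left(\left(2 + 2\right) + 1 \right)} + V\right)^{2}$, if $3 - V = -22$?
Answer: $1089$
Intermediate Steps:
$V = 25$ ($V = 3 - -22 = 3 + 22 = 25$)
$m{\left(g \right)} = 8$
$\left(m{\left(\left(2 + 2\right) + 1 \right)} + V\right)^{2} = \left(8 + 25\right)^{2} = 33^{2} = 1089$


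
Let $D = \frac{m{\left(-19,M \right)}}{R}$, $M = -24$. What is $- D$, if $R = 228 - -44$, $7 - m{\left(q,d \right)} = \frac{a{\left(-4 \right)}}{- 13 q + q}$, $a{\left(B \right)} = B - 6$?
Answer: $- \frac{803}{31008} \approx -0.025897$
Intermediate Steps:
$a{\left(B \right)} = -6 + B$ ($a{\left(B \right)} = B - 6 = -6 + B$)
$m{\left(q,d \right)} = 7 - \frac{5}{6 q}$ ($m{\left(q,d \right)} = 7 - \frac{-6 - 4}{- 13 q + q} = 7 - - \frac{10}{\left(-12\right) q} = 7 - - 10 \left(- \frac{1}{12 q}\right) = 7 - \frac{5}{6 q}$)
$R = 272$ ($R = 228 + 44 = 272$)
$D = \frac{803}{31008}$ ($D = \frac{7 - \frac{5}{6 \left(-19\right)}}{272} = \left(7 - - \frac{5}{114}\right) \frac{1}{272} = \left(7 + \frac{5}{114}\right) \frac{1}{272} = \frac{803}{114} \cdot \frac{1}{272} = \frac{803}{31008} \approx 0.025897$)
$- D = \left(-1\right) \frac{803}{31008} = - \frac{803}{31008}$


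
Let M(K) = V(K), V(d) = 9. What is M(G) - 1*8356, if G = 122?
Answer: -8347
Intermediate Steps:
M(K) = 9
M(G) - 1*8356 = 9 - 1*8356 = 9 - 8356 = -8347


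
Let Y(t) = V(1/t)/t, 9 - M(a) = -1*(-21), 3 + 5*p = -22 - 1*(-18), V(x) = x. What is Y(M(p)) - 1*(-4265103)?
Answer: 614174833/144 ≈ 4.2651e+6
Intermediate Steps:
p = -7/5 (p = -⅗ + (-22 - 1*(-18))/5 = -⅗ + (-22 + 18)/5 = -⅗ + (⅕)*(-4) = -⅗ - ⅘ = -7/5 ≈ -1.4000)
M(a) = -12 (M(a) = 9 - (-1)*(-21) = 9 - 1*21 = 9 - 21 = -12)
Y(t) = t⁻² (Y(t) = 1/(t*t) = t⁻²)
Y(M(p)) - 1*(-4265103) = (-12)⁻² - 1*(-4265103) = 1/144 + 4265103 = 614174833/144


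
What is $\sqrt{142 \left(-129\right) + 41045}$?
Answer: $\sqrt{22727} \approx 150.75$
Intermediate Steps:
$\sqrt{142 \left(-129\right) + 41045} = \sqrt{-18318 + 41045} = \sqrt{22727}$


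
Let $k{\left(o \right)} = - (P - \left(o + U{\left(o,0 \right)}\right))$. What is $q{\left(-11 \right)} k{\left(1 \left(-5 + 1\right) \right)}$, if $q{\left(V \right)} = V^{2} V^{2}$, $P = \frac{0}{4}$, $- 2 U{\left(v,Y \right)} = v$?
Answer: $-29282$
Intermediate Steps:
$U{\left(v,Y \right)} = - \frac{v}{2}$
$P = 0$ ($P = 0 \cdot \frac{1}{4} = 0$)
$q{\left(V \right)} = V^{4}$
$k{\left(o \right)} = \frac{o}{2}$ ($k{\left(o \right)} = - (0 - \left(o - \frac{o}{2}\right)) = - (0 - \frac{o}{2}) = - \frac{\left(-1\right) o}{2} = \frac{o}{2}$)
$q{\left(-11 \right)} k{\left(1 \left(-5 + 1\right) \right)} = \left(-11\right)^{4} \frac{1 \left(-5 + 1\right)}{2} = 14641 \frac{1 \left(-4\right)}{2} = 14641 \cdot \frac{1}{2} \left(-4\right) = 14641 \left(-2\right) = -29282$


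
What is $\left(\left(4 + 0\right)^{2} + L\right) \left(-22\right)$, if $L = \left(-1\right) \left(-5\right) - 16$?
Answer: $-110$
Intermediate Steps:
$L = -11$ ($L = 5 - 16 = -11$)
$\left(\left(4 + 0\right)^{2} + L\right) \left(-22\right) = \left(\left(4 + 0\right)^{2} - 11\right) \left(-22\right) = \left(4^{2} - 11\right) \left(-22\right) = \left(16 - 11\right) \left(-22\right) = 5 \left(-22\right) = -110$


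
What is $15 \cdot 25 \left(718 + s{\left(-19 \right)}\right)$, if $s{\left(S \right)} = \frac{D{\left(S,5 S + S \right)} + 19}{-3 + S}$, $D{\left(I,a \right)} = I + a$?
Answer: $\frac{2983125}{11} \approx 2.7119 \cdot 10^{5}$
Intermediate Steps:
$s{\left(S \right)} = \frac{19 + 7 S}{-3 + S}$ ($s{\left(S \right)} = \frac{\left(S + \left(5 S + S\right)\right) + 19}{-3 + S} = \frac{\left(S + 6 S\right) + 19}{-3 + S} = \frac{7 S + 19}{-3 + S} = \frac{19 + 7 S}{-3 + S}$)
$15 \cdot 25 \left(718 + s{\left(-19 \right)}\right) = 15 \cdot 25 \left(718 + \frac{19 + 7 \left(-19\right)}{-3 - 19}\right) = 375 \left(718 + \frac{19 - 133}{-22}\right) = 375 \left(718 - - \frac{57}{11}\right) = 375 \left(718 + \frac{57}{11}\right) = 375 \cdot \frac{7955}{11} = \frac{2983125}{11}$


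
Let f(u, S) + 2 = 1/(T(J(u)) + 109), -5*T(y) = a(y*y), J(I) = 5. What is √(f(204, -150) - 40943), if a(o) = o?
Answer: I*√110715254/52 ≈ 202.35*I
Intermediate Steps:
T(y) = -y²/5 (T(y) = -y*y/5 = -y²/5)
f(u, S) = -207/104 (f(u, S) = -2 + 1/(-⅕*5² + 109) = -2 + 1/(-⅕*25 + 109) = -2 + 1/(-5 + 109) = -2 + 1/104 = -207/104)
√(f(204, -150) - 40943) = √(-207/104 - 40943) = √(-4258279/104) = I*√110715254/52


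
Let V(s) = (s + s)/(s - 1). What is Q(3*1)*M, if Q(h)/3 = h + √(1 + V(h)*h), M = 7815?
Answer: 70335 + 23445*√10 ≈ 1.4447e+5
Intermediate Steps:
V(s) = 2*s/(-1 + s) (V(s) = (2*s)/(-1 + s) = 2*s/(-1 + s))
Q(h) = 3*h + 3*√(1 + 2*h²/(-1 + h)) (Q(h) = 3*(h + √(1 + (2*h/(-1 + h))*h)) = 3*(h + √(1 + 2*h²/(-1 + h))) = 3*h + 3*√(1 + 2*h²/(-1 + h)))
Q(3*1)*M = (3*(3*1) + 3*√((-1 + 3*1 + 2*(3*1)²)/(-1 + 3*1)))*7815 = (3*3 + 3*√((-1 + 3 + 2*3²)/(-1 + 3)))*7815 = (9 + 3*√((-1 + 3 + 2*9)/2))*7815 = (9 + 3*√((-1 + 3 + 18)/2))*7815 = (9 + 3*√((½)*20))*7815 = (9 + 3*√10)*7815 = 70335 + 23445*√10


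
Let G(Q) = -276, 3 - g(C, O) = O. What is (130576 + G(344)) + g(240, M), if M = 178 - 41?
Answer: 130166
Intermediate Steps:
M = 137
g(C, O) = 3 - O
(130576 + G(344)) + g(240, M) = (130576 - 276) + (3 - 1*137) = 130300 + (3 - 137) = 130300 - 134 = 130166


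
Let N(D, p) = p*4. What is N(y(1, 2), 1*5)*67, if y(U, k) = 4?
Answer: 1340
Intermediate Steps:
N(D, p) = 4*p
N(y(1, 2), 1*5)*67 = (4*(1*5))*67 = (4*5)*67 = 20*67 = 1340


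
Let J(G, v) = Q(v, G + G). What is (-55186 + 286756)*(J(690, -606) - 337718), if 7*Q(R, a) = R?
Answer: -547577832240/7 ≈ -7.8225e+10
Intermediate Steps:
Q(R, a) = R/7
J(G, v) = v/7
(-55186 + 286756)*(J(690, -606) - 337718) = (-55186 + 286756)*((1/7)*(-606) - 337718) = 231570*(-606/7 - 337718) = 231570*(-2364632/7) = -547577832240/7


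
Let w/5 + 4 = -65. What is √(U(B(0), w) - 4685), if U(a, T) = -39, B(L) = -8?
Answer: 2*I*√1181 ≈ 68.731*I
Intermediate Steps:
w = -345 (w = -20 + 5*(-65) = -20 - 325 = -345)
√(U(B(0), w) - 4685) = √(-39 - 4685) = √(-4724) = 2*I*√1181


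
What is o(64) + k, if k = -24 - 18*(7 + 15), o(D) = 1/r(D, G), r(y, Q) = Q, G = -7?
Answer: -2941/7 ≈ -420.14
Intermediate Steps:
o(D) = -1/7 (o(D) = 1/(-7) = -1/7)
k = -420 (k = -24 - 18*22 = -24 - 396 = -420)
o(64) + k = -1/7 - 420 = -2941/7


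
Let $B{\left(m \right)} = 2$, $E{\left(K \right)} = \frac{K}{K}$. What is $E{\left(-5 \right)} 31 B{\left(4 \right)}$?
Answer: $62$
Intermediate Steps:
$E{\left(K \right)} = 1$
$E{\left(-5 \right)} 31 B{\left(4 \right)} = 1 \cdot 31 \cdot 2 = 31 \cdot 2 = 62$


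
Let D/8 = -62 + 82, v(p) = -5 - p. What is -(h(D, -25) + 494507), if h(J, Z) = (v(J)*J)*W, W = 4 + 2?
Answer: -336107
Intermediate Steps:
W = 6
D = 160 (D = 8*(-62 + 82) = 8*20 = 160)
h(J, Z) = 6*J*(-5 - J) (h(J, Z) = ((-5 - J)*J)*6 = (J*(-5 - J))*6 = 6*J*(-5 - J))
-(h(D, -25) + 494507) = -(-6*160*(5 + 160) + 494507) = -(-6*160*165 + 494507) = -(-158400 + 494507) = -1*336107 = -336107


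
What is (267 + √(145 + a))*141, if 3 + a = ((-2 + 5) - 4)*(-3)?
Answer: 37647 + 141*√145 ≈ 39345.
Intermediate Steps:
a = 0 (a = -3 + ((-2 + 5) - 4)*(-3) = -3 + (3 - 4)*(-3) = -3 - 1*(-3) = -3 + 3 = 0)
(267 + √(145 + a))*141 = (267 + √(145 + 0))*141 = (267 + √145)*141 = 37647 + 141*√145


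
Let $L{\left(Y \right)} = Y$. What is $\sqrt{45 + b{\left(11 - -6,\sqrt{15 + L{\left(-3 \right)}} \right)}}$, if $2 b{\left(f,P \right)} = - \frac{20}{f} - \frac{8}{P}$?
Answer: $\frac{\sqrt{115515 - 1734 \sqrt{3}}}{51} \approx 6.577$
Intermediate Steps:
$b{\left(f,P \right)} = - \frac{10}{f} - \frac{4}{P}$ ($b{\left(f,P \right)} = \frac{- \frac{20}{f} - \frac{8}{P}}{2} = - \frac{10}{f} - \frac{4}{P}$)
$\sqrt{45 + b{\left(11 - -6,\sqrt{15 + L{\left(-3 \right)}} \right)}} = \sqrt{45 - \left(\frac{4}{\sqrt{15 - 3}} + \frac{10}{11 - -6}\right)} = \sqrt{45 - \left(4 \frac{\sqrt{3}}{6} + \frac{10}{11 + 6}\right)} = \sqrt{45 - \left(\frac{10}{17} + 4 \frac{\sqrt{3}}{6}\right)} = \sqrt{45 - \left(\frac{10}{17} + \frac{2 \sqrt{3}}{3}\right)} = \sqrt{\frac{755}{17} - \frac{2 \sqrt{3}}{3}}$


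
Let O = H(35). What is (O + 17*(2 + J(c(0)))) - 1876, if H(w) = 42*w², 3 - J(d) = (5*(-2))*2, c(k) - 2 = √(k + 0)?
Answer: 49999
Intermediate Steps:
c(k) = 2 + √k (c(k) = 2 + √(k + 0) = 2 + √k)
J(d) = 23 (J(d) = 3 - 5*(-2)*2 = 3 - (-10)*2 = 3 - 1*(-20) = 3 + 20 = 23)
O = 51450 (O = 42*35² = 42*1225 = 51450)
(O + 17*(2 + J(c(0)))) - 1876 = (51450 + 17*(2 + 23)) - 1876 = (51450 + 17*25) - 1876 = (51450 + 425) - 1876 = 51875 - 1876 = 49999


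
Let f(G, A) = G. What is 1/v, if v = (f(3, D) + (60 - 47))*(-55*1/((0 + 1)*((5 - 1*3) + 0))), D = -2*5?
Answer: -1/440 ≈ -0.0022727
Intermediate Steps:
D = -10
v = -440 (v = (3 + (60 - 47))*(-55*1/((0 + 1)*((5 - 1*3) + 0))) = (3 + 13)*(-55/((5 - 3) + 0)) = 16*(-55/(2 + 0)) = 16*(-55/(1*2)) = 16*(-55/2) = -440)
1/v = 1/(-440) = -1/440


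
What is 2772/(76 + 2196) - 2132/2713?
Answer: 669133/1540984 ≈ 0.43422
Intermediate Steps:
2772/(76 + 2196) - 2132/2713 = 2772/2272 - 2132*1/2713 = 2772*(1/2272) - 2132/2713 = 693/568 - 2132/2713 = 669133/1540984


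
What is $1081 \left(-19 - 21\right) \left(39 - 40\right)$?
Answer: $43240$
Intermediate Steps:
$1081 \left(-19 - 21\right) \left(39 - 40\right) = 1081 \left(\left(-40\right) \left(-1\right)\right) = 1081 \cdot 40 = 43240$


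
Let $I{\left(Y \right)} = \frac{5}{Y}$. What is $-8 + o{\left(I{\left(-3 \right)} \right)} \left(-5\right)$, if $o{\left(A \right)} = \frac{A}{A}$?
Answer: $-13$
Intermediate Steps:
$o{\left(A \right)} = 1$
$-8 + o{\left(I{\left(-3 \right)} \right)} \left(-5\right) = -8 + 1 \left(-5\right) = -8 - 5 = -13$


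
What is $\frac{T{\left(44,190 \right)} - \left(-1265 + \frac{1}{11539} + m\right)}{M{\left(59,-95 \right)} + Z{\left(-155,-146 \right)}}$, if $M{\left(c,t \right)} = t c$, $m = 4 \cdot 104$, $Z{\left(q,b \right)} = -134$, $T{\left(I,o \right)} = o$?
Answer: $- \frac{3996340}{22074107} \approx -0.18104$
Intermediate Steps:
$m = 416$
$M{\left(c,t \right)} = c t$
$\frac{T{\left(44,190 \right)} - \left(-1265 + \frac{1}{11539} + m\right)}{M{\left(59,-95 \right)} + Z{\left(-155,-146 \right)}} = \frac{190 - \left(416 - 1265 + \frac{1}{11539}\right)}{59 \left(-95\right) - 134} = \frac{190 - - \frac{9796610}{11539}}{-5605 - 134} = \frac{190 - - \frac{9796610}{11539}}{-5739} = \left(190 + \left(- \frac{1}{11539} + 849\right)\right) \left(- \frac{1}{5739}\right) = \left(190 + \frac{9796610}{11539}\right) \left(- \frac{1}{5739}\right) = \frac{11989020}{11539} \left(- \frac{1}{5739}\right) = - \frac{3996340}{22074107}$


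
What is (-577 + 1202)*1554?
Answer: 971250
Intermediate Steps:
(-577 + 1202)*1554 = 625*1554 = 971250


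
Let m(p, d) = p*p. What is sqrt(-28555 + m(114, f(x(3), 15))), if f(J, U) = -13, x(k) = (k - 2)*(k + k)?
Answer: I*sqrt(15559) ≈ 124.74*I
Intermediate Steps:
x(k) = 2*k*(-2 + k) (x(k) = (-2 + k)*(2*k) = 2*k*(-2 + k))
m(p, d) = p**2
sqrt(-28555 + m(114, f(x(3), 15))) = sqrt(-28555 + 114**2) = sqrt(-28555 + 12996) = sqrt(-15559) = I*sqrt(15559)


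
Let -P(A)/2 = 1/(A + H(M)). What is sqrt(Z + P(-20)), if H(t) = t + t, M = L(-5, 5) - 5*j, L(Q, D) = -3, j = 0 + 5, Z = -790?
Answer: I*sqrt(1140722)/38 ≈ 28.106*I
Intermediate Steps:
j = 5
M = -28 (M = -3 - 5*5 = -3 - 25 = -28)
H(t) = 2*t
P(A) = -2/(-56 + A) (P(A) = -2/(A + 2*(-28)) = -2/(A - 56) = -2/(-56 + A))
sqrt(Z + P(-20)) = sqrt(-790 - 2/(-56 - 20)) = sqrt(-790 - 2/(-76)) = sqrt(-790 - 2*(-1/76)) = sqrt(-790 + 1/38) = sqrt(-30019/38) = I*sqrt(1140722)/38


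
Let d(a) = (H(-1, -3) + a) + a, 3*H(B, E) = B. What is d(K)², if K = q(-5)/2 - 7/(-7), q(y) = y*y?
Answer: 6400/9 ≈ 711.11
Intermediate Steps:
q(y) = y²
H(B, E) = B/3
K = 27/2 (K = (-5)²/2 - 7/(-7) = 25*(½) - 7*(-⅐) = 25/2 + 1 = 27/2 ≈ 13.500)
d(a) = -⅓ + 2*a (d(a) = ((⅓)*(-1) + a) + a = (-⅓ + a) + a = -⅓ + 2*a)
d(K)² = (-⅓ + 2*(27/2))² = (-⅓ + 27)² = (80/3)² = 6400/9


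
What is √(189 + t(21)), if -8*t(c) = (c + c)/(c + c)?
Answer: √3022/4 ≈ 13.743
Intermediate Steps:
t(c) = -⅛ (t(c) = -(c + c)/(8*(c + c)) = -2*c/(8*(2*c)) = -2*c*1/(2*c)/8 = -⅛*1 = -⅛)
√(189 + t(21)) = √(189 - ⅛) = √(1511/8) = √3022/4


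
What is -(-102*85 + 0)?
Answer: 8670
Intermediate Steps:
-(-102*85 + 0) = -(-8670 + 0) = -1*(-8670) = 8670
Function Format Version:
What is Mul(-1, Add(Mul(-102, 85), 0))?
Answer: 8670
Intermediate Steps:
Mul(-1, Add(Mul(-102, 85), 0)) = Mul(-1, Add(-8670, 0)) = Mul(-1, -8670) = 8670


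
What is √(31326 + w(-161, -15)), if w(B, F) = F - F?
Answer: √31326 ≈ 176.99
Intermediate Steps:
w(B, F) = 0
√(31326 + w(-161, -15)) = √(31326 + 0) = √31326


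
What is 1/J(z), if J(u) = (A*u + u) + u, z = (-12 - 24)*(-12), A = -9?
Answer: -1/3024 ≈ -0.00033069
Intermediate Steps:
z = 432 (z = -36*(-12) = 432)
J(u) = -7*u (J(u) = (-9*u + u) + u = -8*u + u = -7*u)
1/J(z) = 1/(-7*432) = 1/(-3024) = -1/3024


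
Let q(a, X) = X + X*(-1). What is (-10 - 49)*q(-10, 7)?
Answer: 0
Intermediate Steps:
q(a, X) = 0 (q(a, X) = X - X = 0)
(-10 - 49)*q(-10, 7) = (-10 - 49)*0 = -59*0 = 0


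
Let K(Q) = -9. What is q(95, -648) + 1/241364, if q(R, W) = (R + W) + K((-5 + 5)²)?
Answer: -135646567/241364 ≈ -562.00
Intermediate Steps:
q(R, W) = -9 + R + W (q(R, W) = (R + W) - 9 = -9 + R + W)
q(95, -648) + 1/241364 = (-9 + 95 - 648) + 1/241364 = -562 + 1/241364 = -135646567/241364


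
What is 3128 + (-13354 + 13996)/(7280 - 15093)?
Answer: 24438422/7813 ≈ 3127.9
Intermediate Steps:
3128 + (-13354 + 13996)/(7280 - 15093) = 3128 + 642/(-7813) = 3128 + 642*(-1/7813) = 3128 - 642/7813 = 24438422/7813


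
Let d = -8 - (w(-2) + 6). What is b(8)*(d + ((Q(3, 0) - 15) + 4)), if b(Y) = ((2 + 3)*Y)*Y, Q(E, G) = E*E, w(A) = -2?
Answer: -4480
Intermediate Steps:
Q(E, G) = E**2
b(Y) = 5*Y**2 (b(Y) = (5*Y)*Y = 5*Y**2)
d = -12 (d = -8 - (-2 + 6) = -8 - 1*4 = -8 - 4 = -12)
b(8)*(d + ((Q(3, 0) - 15) + 4)) = (5*8**2)*(-12 + ((3**2 - 15) + 4)) = (5*64)*(-12 + ((9 - 15) + 4)) = 320*(-12 + (-6 + 4)) = 320*(-12 - 2) = 320*(-14) = -4480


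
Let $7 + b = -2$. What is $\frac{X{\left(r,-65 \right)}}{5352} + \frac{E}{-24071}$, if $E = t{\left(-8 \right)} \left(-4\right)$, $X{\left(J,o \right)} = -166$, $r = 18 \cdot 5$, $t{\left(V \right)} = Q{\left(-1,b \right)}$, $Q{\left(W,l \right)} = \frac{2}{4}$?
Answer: $- \frac{1992541}{64413996} \approx -0.030933$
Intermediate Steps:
$b = -9$ ($b = -7 - 2 = -9$)
$Q{\left(W,l \right)} = \frac{1}{2}$ ($Q{\left(W,l \right)} = 2 \cdot \frac{1}{4} = \frac{1}{2}$)
$t{\left(V \right)} = \frac{1}{2}$
$r = 90$
$E = -2$ ($E = \frac{1}{2} \left(-4\right) = -2$)
$\frac{X{\left(r,-65 \right)}}{5352} + \frac{E}{-24071} = - \frac{166}{5352} - \frac{2}{-24071} = \left(-166\right) \frac{1}{5352} - - \frac{2}{24071} = - \frac{83}{2676} + \frac{2}{24071} = - \frac{1992541}{64413996}$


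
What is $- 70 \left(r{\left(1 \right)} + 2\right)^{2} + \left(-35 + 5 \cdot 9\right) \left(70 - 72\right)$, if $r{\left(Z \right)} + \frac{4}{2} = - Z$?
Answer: $-90$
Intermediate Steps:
$r{\left(Z \right)} = -2 - Z$
$- 70 \left(r{\left(1 \right)} + 2\right)^{2} + \left(-35 + 5 \cdot 9\right) \left(70 - 72\right) = - 70 \left(\left(-2 - 1\right) + 2\right)^{2} + \left(-35 + 5 \cdot 9\right) \left(70 - 72\right) = - 70 \left(\left(-2 - 1\right) + 2\right)^{2} + \left(-35 + 45\right) \left(-2\right) = - 70 \left(-3 + 2\right)^{2} + 10 \left(-2\right) = - 70 \left(-1\right)^{2} - 20 = \left(-70\right) 1 - 20 = -70 - 20 = -90$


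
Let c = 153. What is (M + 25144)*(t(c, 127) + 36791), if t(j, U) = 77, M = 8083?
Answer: 1225013036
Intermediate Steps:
(M + 25144)*(t(c, 127) + 36791) = (8083 + 25144)*(77 + 36791) = 33227*36868 = 1225013036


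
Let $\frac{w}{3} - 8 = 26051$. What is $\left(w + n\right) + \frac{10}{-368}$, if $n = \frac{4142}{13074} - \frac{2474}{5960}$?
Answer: $\frac{70053668730901}{896091960} \approx 78177.0$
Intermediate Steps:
$w = 78177$ ($w = 24 + 3 \cdot 26051 = 24 + 78153 = 78177$)
$n = - \frac{1914689}{19480260}$ ($n = 4142 \cdot \frac{1}{13074} - \frac{1237}{2980} = \frac{2071}{6537} - \frac{1237}{2980} = - \frac{1914689}{19480260} \approx -0.098289$)
$\left(w + n\right) + \frac{10}{-368} = \left(78177 - \frac{1914689}{19480260}\right) + \frac{10}{-368} = \frac{1522906371331}{19480260} + 10 \left(- \frac{1}{368}\right) = \frac{1522906371331}{19480260} - \frac{5}{184} = \frac{70053668730901}{896091960}$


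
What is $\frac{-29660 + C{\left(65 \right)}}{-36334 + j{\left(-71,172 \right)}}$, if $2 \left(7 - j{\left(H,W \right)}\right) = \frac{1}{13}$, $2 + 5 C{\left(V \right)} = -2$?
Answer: $\frac{3855904}{4722515} \approx 0.81649$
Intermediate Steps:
$C{\left(V \right)} = - \frac{4}{5}$ ($C{\left(V \right)} = - \frac{2}{5} + \frac{1}{5} \left(-2\right) = - \frac{2}{5} - \frac{2}{5} = - \frac{4}{5}$)
$j{\left(H,W \right)} = \frac{181}{26}$ ($j{\left(H,W \right)} = 7 - \frac{1}{2 \cdot 13} = 7 - \frac{1}{26} = \frac{181}{26}$)
$\frac{-29660 + C{\left(65 \right)}}{-36334 + j{\left(-71,172 \right)}} = \frac{-29660 - \frac{4}{5}}{-36334 + \frac{181}{26}} = - \frac{148304}{5 \left(- \frac{944503}{26}\right)} = \left(- \frac{148304}{5}\right) \left(- \frac{26}{944503}\right) = \frac{3855904}{4722515}$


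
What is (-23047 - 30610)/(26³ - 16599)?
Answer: -53657/977 ≈ -54.920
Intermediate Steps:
(-23047 - 30610)/(26³ - 16599) = -53657/(17576 - 16599) = -53657/977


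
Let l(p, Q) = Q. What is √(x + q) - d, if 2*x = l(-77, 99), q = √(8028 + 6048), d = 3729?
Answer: -3729 + √(198 + 24*√391)/2 ≈ -3716.0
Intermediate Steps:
q = 6*√391 (q = √14076 = 6*√391 ≈ 118.64)
x = 99/2 (x = (½)*99 = 99/2 ≈ 49.500)
√(x + q) - d = √(99/2 + 6*√391) - 1*3729 = √(99/2 + 6*√391) - 3729 = -3729 + √(99/2 + 6*√391)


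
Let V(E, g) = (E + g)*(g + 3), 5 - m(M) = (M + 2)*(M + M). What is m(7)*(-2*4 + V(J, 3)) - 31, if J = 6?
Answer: -5597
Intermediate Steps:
m(M) = 5 - 2*M*(2 + M) (m(M) = 5 - (M + 2)*(M + M) = 5 - (2 + M)*2*M = 5 - 2*M*(2 + M))
V(E, g) = (3 + g)*(E + g) (V(E, g) = (E + g)*(3 + g) = (3 + g)*(E + g))
m(7)*(-2*4 + V(J, 3)) - 31 = (5 - 4*7 - 2*7²)*(-2*4 + (3² + 3*6 + 3*3 + 6*3)) - 31 = (5 - 28 - 2*49)*(-8 + (9 + 18 + 9 + 18)) - 31 = (5 - 28 - 98)*(-8 + 54) - 31 = -121*46 - 31 = -5566 - 31 = -5597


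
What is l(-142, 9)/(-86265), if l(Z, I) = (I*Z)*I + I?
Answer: 1277/9585 ≈ 0.13323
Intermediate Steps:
l(Z, I) = I + Z*I² (l(Z, I) = Z*I² + I = I + Z*I²)
l(-142, 9)/(-86265) = (9*(1 + 9*(-142)))/(-86265) = (9*(1 - 1278))*(-1/86265) = (9*(-1277))*(-1/86265) = -11493*(-1/86265) = 1277/9585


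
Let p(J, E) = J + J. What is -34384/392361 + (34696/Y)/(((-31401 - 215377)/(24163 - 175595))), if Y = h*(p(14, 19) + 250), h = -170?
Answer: -307813645646264/571999966333635 ≈ -0.53814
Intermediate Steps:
p(J, E) = 2*J
Y = -47260 (Y = -170*(2*14 + 250) = -170*(28 + 250) = -170*278 = -47260)
-34384/392361 + (34696/Y)/(((-31401 - 215377)/(24163 - 175595))) = -34384/392361 + (34696/(-47260))/(((-31401 - 215377)/(24163 - 175595))) = -34384*1/392361 + (34696*(-1/47260))/((-246778/(-151432))) = -34384/392361 - 8674/(11815*((-246778*(-1/151432)))) = -34384/392361 - 8674/(11815*123389/75716) = -34384/392361 - 8674/11815*75716/123389 = -34384/392361 - 656760584/1457841035 = -307813645646264/571999966333635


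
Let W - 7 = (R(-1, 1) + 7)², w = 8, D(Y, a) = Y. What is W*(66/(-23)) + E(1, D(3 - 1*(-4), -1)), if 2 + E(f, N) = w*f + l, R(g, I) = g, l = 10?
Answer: -2470/23 ≈ -107.39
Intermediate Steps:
E(f, N) = 8 + 8*f (E(f, N) = -2 + (8*f + 10) = -2 + (10 + 8*f) = 8 + 8*f)
W = 43 (W = 7 + (-1 + 7)² = 7 + 6² = 7 + 36 = 43)
W*(66/(-23)) + E(1, D(3 - 1*(-4), -1)) = 43*(66/(-23)) + (8 + 8*1) = 43*(66*(-1/23)) + (8 + 8) = 43*(-66/23) + 16 = -2838/23 + 16 = -2470/23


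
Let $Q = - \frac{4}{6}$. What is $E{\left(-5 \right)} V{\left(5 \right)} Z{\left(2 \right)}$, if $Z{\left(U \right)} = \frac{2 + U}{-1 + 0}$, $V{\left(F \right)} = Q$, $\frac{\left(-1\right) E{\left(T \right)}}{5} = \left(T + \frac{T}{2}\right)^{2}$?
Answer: $-750$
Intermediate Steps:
$E{\left(T \right)} = - \frac{45 T^{2}}{4}$ ($E{\left(T \right)} = - 5 \left(T + \frac{T}{2}\right)^{2} = - 5 \left(\frac{3 T}{2}\right)^{2} = - 5 \frac{9 T^{2}}{4} = - \frac{45 T^{2}}{4}$)
$Q = - \frac{2}{3}$ ($Q = \left(-4\right) \frac{1}{6} = - \frac{2}{3} \approx -0.66667$)
$V{\left(F \right)} = - \frac{2}{3}$
$Z{\left(U \right)} = -2 - U$ ($Z{\left(U \right)} = \frac{2 + U}{-1} = \left(2 + U\right) \left(-1\right) = -2 - U$)
$E{\left(-5 \right)} V{\left(5 \right)} Z{\left(2 \right)} = - \frac{45 \left(-5\right)^{2}}{4} \left(- \frac{2}{3}\right) \left(-2 - 2\right) = \left(- \frac{45}{4}\right) 25 \left(- \frac{2}{3}\right) \left(-2 - 2\right) = \left(- \frac{1125}{4}\right) \left(- \frac{2}{3}\right) \left(-4\right) = \frac{375}{2} \left(-4\right) = -750$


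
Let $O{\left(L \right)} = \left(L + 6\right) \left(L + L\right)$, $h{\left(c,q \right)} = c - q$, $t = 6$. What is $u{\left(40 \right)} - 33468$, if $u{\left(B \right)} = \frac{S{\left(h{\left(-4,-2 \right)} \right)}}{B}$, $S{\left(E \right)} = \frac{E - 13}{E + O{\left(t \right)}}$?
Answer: $- \frac{38019651}{1136} \approx -33468.0$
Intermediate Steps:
$O{\left(L \right)} = 2 L \left(6 + L\right)$ ($O{\left(L \right)} = \left(6 + L\right) 2 L = 2 L \left(6 + L\right)$)
$S{\left(E \right)} = \frac{-13 + E}{144 + E}$ ($S{\left(E \right)} = \frac{E - 13}{E + 2 \cdot 6 \left(6 + 6\right)} = \frac{-13 + E}{E + 2 \cdot 6 \cdot 12} = \frac{-13 + E}{E + 144} = \frac{-13 + E}{144 + E}$)
$u{\left(B \right)} = - \frac{15}{142 B}$ ($u{\left(B \right)} = \frac{\frac{1}{144 - 2} \left(-13 - 2\right)}{B} = \frac{\frac{1}{142} \left(-15\right)}{B} = - \frac{15}{142 B}$)
$u{\left(40 \right)} - 33468 = - \frac{15}{142 \cdot 40} - 33468 = \left(- \frac{15}{142}\right) \frac{1}{40} - 33468 = - \frac{3}{1136} - 33468 = - \frac{38019651}{1136}$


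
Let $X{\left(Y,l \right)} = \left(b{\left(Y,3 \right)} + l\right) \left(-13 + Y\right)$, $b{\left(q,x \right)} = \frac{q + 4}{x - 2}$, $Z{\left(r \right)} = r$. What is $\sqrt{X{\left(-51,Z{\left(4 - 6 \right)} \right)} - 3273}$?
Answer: $i \sqrt{137} \approx 11.705 i$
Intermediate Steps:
$b{\left(q,x \right)} = \frac{4 + q}{-2 + x}$
$X{\left(Y,l \right)} = \left(-13 + Y\right) \left(4 + Y + l\right)$ ($X{\left(Y,l \right)} = \left(\frac{4 + Y}{-2 + 3} + l\right) \left(-13 + Y\right) = \left(\frac{4 + Y}{1} + l\right) \left(-13 + Y\right) = \left(1 \left(4 + Y\right) + l\right) \left(-13 + Y\right) = \left(\left(4 + Y\right) + l\right) \left(-13 + Y\right) = \left(4 + Y + l\right) \left(-13 + Y\right) = \left(-13 + Y\right) \left(4 + Y + l\right)$)
$\sqrt{X{\left(-51,Z{\left(4 - 6 \right)} \right)} - 3273} = \sqrt{\left(-52 + \left(-51\right)^{2} - 13 \left(4 - 6\right) - -459 - 51 \left(4 - 6\right)\right) - 3273} = \sqrt{\left(-52 + 2601 - 13 \left(4 - 6\right) + 459 - 51 \left(4 - 6\right)\right) - 3273} = \sqrt{\left(-52 + 2601 - -26 + 459 - -102\right) - 3273} = \sqrt{\left(-52 + 2601 + 26 + 459 + 102\right) - 3273} = \sqrt{3136 - 3273} = \sqrt{-137} = i \sqrt{137}$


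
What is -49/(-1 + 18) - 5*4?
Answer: -389/17 ≈ -22.882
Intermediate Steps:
-49/(-1 + 18) - 5*4 = -49/17 - 20 = -389/17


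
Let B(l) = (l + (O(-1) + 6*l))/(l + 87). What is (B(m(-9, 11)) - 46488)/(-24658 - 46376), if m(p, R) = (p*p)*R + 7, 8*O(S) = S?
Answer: 366275153/559747920 ≈ 0.65436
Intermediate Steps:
O(S) = S/8
m(p, R) = 7 + R*p² (m(p, R) = p²*R + 7 = R*p² + 7 = 7 + R*p²)
B(l) = (-⅛ + 7*l)/(87 + l) (B(l) = (l + ((⅛)*(-1) + 6*l))/(l + 87) = (l + (-⅛ + 6*l))/(87 + l) = (-⅛ + 7*l)/(87 + l))
(B(m(-9, 11)) - 46488)/(-24658 - 46376) = ((-1 + 56*(7 + 11*(-9)²))/(8*(87 + (7 + 11*(-9)²))) - 46488)/(-24658 - 46376) = ((-1 + 56*(7 + 11*81))/(8*(87 + (7 + 11*81))) - 46488)/(-71034) = ((-1 + 56*(7 + 891))/(8*(87 + (7 + 891))) - 46488)*(-1/71034) = ((-1 + 56*898)/(8*(87 + 898)) - 46488)*(-1/71034) = ((⅛)*(-1 + 50288)/985 - 46488)*(-1/71034) = ((⅛)*(1/985)*50287 - 46488)*(-1/71034) = (50287/7880 - 46488)*(-1/71034) = -366275153/7880*(-1/71034) = 366275153/559747920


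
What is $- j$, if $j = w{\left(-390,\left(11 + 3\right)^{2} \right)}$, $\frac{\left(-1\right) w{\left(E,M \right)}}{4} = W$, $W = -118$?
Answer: $-472$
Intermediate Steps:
$w{\left(E,M \right)} = 472$ ($w{\left(E,M \right)} = \left(-4\right) \left(-118\right) = 472$)
$j = 472$
$- j = \left(-1\right) 472 = -472$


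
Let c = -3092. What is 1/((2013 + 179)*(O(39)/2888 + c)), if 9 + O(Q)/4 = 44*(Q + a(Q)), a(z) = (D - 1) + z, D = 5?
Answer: -361/2442792200 ≈ -1.4778e-7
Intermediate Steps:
a(z) = 4 + z (a(z) = (5 - 1) + z = 4 + z)
O(Q) = 668 + 352*Q (O(Q) = -36 + 4*(44*(Q + (4 + Q))) = -36 + 4*(44*(4 + 2*Q)) = -36 + 4*(176 + 88*Q) = -36 + (704 + 352*Q) = 668 + 352*Q)
1/((2013 + 179)*(O(39)/2888 + c)) = 1/((2013 + 179)*((668 + 352*39)/2888 - 3092)) = 1/(2192*((668 + 13728)*(1/2888) - 3092)) = 1/(2192*(14396*(1/2888) - 3092)) = 1/(2192*(3599/722 - 3092)) = 1/(2192*(-2228825/722)) = 1/(-2442792200/361) = -361/2442792200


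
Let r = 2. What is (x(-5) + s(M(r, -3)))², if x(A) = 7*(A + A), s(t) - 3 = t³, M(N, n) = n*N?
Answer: 80089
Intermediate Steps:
M(N, n) = N*n
s(t) = 3 + t³
x(A) = 14*A (x(A) = 7*(2*A) = 14*A)
(x(-5) + s(M(r, -3)))² = (14*(-5) + (3 + (2*(-3))³))² = (-70 + (3 + (-6)³))² = (-70 + (3 - 216))² = (-70 - 213)² = (-283)² = 80089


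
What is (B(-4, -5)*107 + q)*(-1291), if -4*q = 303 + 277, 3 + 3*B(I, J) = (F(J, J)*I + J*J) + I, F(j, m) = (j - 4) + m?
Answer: -9660553/3 ≈ -3.2202e+6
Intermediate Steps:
F(j, m) = -4 + j + m (F(j, m) = (-4 + j) + m = -4 + j + m)
B(I, J) = -1 + I/3 + J**2/3 + I*(-4 + 2*J)/3 (B(I, J) = -1 + (((-4 + J + J)*I + J*J) + I)/3 = -1 + (((-4 + 2*J)*I + J**2) + I)/3 = -1 + ((I*(-4 + 2*J) + J**2) + I)/3 = -1 + ((J**2 + I*(-4 + 2*J)) + I)/3 = -1 + (I + J**2 + I*(-4 + 2*J))/3 = -1 + (I/3 + J**2/3 + I*(-4 + 2*J)/3) = -1 + I/3 + J**2/3 + I*(-4 + 2*J)/3)
q = -145 (q = -(303 + 277)/4 = -1/4*580 = -145)
(B(-4, -5)*107 + q)*(-1291) = ((-1 - 1*(-4) + (1/3)*(-5)**2 + (2/3)*(-4)*(-5))*107 - 145)*(-1291) = ((-1 + 4 + (1/3)*25 + 40/3)*107 - 145)*(-1291) = ((-1 + 4 + 25/3 + 40/3)*107 - 145)*(-1291) = ((74/3)*107 - 145)*(-1291) = (7918/3 - 145)*(-1291) = (7483/3)*(-1291) = -9660553/3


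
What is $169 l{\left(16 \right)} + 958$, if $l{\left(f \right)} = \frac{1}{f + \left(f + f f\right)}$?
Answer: $\frac{276073}{288} \approx 958.59$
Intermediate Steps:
$l{\left(f \right)} = \frac{1}{f^{2} + 2 f}$ ($l{\left(f \right)} = \frac{1}{f + \left(f + f^{2}\right)} = \frac{1}{f^{2} + 2 f}$)
$169 l{\left(16 \right)} + 958 = 169 \frac{1}{16 \left(2 + 16\right)} + 958 = 169 \frac{1}{16 \cdot 18} + 958 = 169 \cdot \frac{1}{16} \cdot \frac{1}{18} + 958 = 169 \cdot \frac{1}{288} + 958 = \frac{169}{288} + 958 = \frac{276073}{288}$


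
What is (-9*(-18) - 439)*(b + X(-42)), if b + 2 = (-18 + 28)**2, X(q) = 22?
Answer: -33240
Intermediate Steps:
b = 98 (b = -2 + (-18 + 28)**2 = -2 + 10**2 = -2 + 100 = 98)
(-9*(-18) - 439)*(b + X(-42)) = (-9*(-18) - 439)*(98 + 22) = (162 - 439)*120 = -277*120 = -33240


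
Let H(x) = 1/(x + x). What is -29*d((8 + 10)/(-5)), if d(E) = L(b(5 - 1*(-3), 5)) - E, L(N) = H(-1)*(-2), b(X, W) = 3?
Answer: -667/5 ≈ -133.40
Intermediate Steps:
H(x) = 1/(2*x)
L(N) = 1 (L(N) = ((½)/(-1))*(-2) = ((½)*(-1))*(-2) = -½*(-2) = 1)
d(E) = 1 - E
-29*d((8 + 10)/(-5)) = -29*(1 - (8 + 10)/(-5)) = -29*(1 - 18*(-1)/5) = -29*(1 - 1*(-18/5)) = -29*(1 + 18/5) = -29*23/5 = -667/5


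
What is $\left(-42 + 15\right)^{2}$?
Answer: $729$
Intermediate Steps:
$\left(-42 + 15\right)^{2} = \left(-27\right)^{2} = 729$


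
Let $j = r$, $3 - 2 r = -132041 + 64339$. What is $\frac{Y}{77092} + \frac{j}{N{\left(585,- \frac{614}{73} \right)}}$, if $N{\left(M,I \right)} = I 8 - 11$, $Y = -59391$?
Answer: $- \frac{38170335091}{88116156} \approx -433.18$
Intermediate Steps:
$r = \frac{67705}{2}$ ($r = \frac{3}{2} - \frac{-132041 + 64339}{2} = \frac{3}{2} - -33851 = \frac{3}{2} + 33851 = \frac{67705}{2} \approx 33853.0$)
$N{\left(M,I \right)} = -11 + 8 I$ ($N{\left(M,I \right)} = 8 I - 11 = -11 + 8 I$)
$j = \frac{67705}{2} \approx 33853.0$
$\frac{Y}{77092} + \frac{j}{N{\left(585,- \frac{614}{73} \right)}} = - \frac{59391}{77092} + \frac{67705}{2 \left(-11 + 8 \left(- \frac{614}{73}\right)\right)} = - \frac{59391}{77092} + \frac{67705}{2 \left(-11 - \frac{4912}{73}\right)} = - \frac{59391}{77092} + \frac{67705}{2 \left(- \frac{5715}{73}\right)} = - \frac{59391}{77092} + \frac{67705}{2} \left(- \frac{73}{5715}\right) = - \frac{59391}{77092} - \frac{988493}{2286} = - \frac{38170335091}{88116156}$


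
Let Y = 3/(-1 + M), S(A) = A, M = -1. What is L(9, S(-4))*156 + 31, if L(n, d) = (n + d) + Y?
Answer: 577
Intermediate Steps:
Y = -3/2 (Y = 3/(-1 - 1) = 3/(-2) = -½*3 = -3/2 ≈ -1.5000)
L(n, d) = -3/2 + d + n (L(n, d) = (n + d) - 3/2 = (d + n) - 3/2 = -3/2 + d + n)
L(9, S(-4))*156 + 31 = (-3/2 - 4 + 9)*156 + 31 = (7/2)*156 + 31 = 546 + 31 = 577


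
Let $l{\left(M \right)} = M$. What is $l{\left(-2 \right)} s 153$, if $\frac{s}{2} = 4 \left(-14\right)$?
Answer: $34272$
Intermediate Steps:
$s = -112$ ($s = 2 \cdot 4 \left(-14\right) = 2 \left(-56\right) = -112$)
$l{\left(-2 \right)} s 153 = \left(-2\right) \left(-112\right) 153 = 224 \cdot 153 = 34272$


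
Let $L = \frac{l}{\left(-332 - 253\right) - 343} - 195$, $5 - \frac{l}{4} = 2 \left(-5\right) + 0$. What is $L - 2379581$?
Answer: $- \frac{552108047}{232} \approx -2.3798 \cdot 10^{6}$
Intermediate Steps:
$l = 60$ ($l = 20 - 4 \left(2 \left(-5\right) + 0\right) = 20 - 4 \left(-10 + 0\right) = 20 - -40 = 20 + 40 = 60$)
$L = - \frac{45255}{232}$ ($L = \frac{1}{\left(-332 - 253\right) - 343} \cdot 60 - 195 = \frac{1}{-585 - 343} \cdot 60 - 195 = \frac{1}{-928} \cdot 60 - 195 = \left(- \frac{1}{928}\right) 60 - 195 = - \frac{15}{232} - 195 = - \frac{45255}{232} \approx -195.06$)
$L - 2379581 = - \frac{45255}{232} - 2379581 = - \frac{552108047}{232}$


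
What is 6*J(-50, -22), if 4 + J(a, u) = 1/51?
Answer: -406/17 ≈ -23.882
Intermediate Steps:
J(a, u) = -203/51 (J(a, u) = -4 + 1/51 = -203/51)
6*J(-50, -22) = 6*(-203/51) = -406/17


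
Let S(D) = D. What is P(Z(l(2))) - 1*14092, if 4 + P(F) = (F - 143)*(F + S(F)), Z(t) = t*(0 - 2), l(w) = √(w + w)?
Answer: -12920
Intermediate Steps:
l(w) = √2*√w (l(w) = √(2*w) = √2*√w)
Z(t) = -2*t (Z(t) = t*(-2) = -2*t)
P(F) = -4 + 2*F*(-143 + F) (P(F) = -4 + (F - 143)*(F + F) = -4 + (-143 + F)*(2*F) = -4 + 2*F*(-143 + F))
P(Z(l(2))) - 1*14092 = (-4 - (-572)*√2*√2 + 2*(-2*√2*√2)²) - 1*14092 = (-4 - (-572)*2 + 2*(-2*2)²) - 14092 = (-4 - 286*(-4) + 2*(-4)²) - 14092 = (-4 + 1144 + 2*16) - 14092 = (-4 + 1144 + 32) - 14092 = 1172 - 14092 = -12920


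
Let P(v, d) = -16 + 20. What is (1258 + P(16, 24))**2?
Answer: 1592644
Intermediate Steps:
P(v, d) = 4
(1258 + P(16, 24))**2 = (1258 + 4)**2 = 1262**2 = 1592644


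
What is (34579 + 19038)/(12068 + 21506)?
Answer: 53617/33574 ≈ 1.5970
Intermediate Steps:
(34579 + 19038)/(12068 + 21506) = 53617/33574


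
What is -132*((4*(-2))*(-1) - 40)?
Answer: 4224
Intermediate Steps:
-132*((4*(-2))*(-1) - 40) = -132*(-8*(-1) - 40) = -132*(8 - 40) = -132*(-32) = 4224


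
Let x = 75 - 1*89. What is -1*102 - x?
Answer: -88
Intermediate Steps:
x = -14 (x = 75 - 89 = -14)
-1*102 - x = -1*102 - 1*(-14) = -102 + 14 = -88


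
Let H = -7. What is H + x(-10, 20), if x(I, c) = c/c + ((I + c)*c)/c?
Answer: 4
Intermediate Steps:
x(I, c) = 1 + I + c (x(I, c) = 1 + (c*(I + c))/c = 1 + (I + c) = 1 + I + c)
H + x(-10, 20) = -7 + (1 - 10 + 20) = -7 + 11 = 4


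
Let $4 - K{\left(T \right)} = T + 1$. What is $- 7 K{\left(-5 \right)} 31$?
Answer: $-1736$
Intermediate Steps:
$K{\left(T \right)} = 3 - T$ ($K{\left(T \right)} = 4 - \left(T + 1\right) = 4 - \left(1 + T\right) = 3 - T$)
$- 7 K{\left(-5 \right)} 31 = - 7 \left(3 - -5\right) 31 = - 7 \left(3 + 5\right) 31 = \left(-7\right) 8 \cdot 31 = \left(-56\right) 31 = -1736$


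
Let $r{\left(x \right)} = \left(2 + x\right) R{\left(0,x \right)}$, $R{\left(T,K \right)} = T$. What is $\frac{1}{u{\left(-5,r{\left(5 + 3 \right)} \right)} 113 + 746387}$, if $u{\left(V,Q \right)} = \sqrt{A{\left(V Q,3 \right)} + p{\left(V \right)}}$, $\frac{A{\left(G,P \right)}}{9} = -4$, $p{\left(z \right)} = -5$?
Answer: $\frac{746387}{557094077298} - \frac{113 i \sqrt{41}}{557094077298} \approx 1.3398 \cdot 10^{-6} - 1.2988 \cdot 10^{-9} i$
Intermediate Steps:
$A{\left(G,P \right)} = -36$ ($A{\left(G,P \right)} = 9 \left(-4\right) = -36$)
$r{\left(x \right)} = 0$ ($r{\left(x \right)} = \left(2 + x\right) 0 = 0$)
$u{\left(V,Q \right)} = i \sqrt{41}$ ($u{\left(V,Q \right)} = \sqrt{-36 - 5} = \sqrt{-41} = i \sqrt{41}$)
$\frac{1}{u{\left(-5,r{\left(5 + 3 \right)} \right)} 113 + 746387} = \frac{1}{i \sqrt{41} \cdot 113 + 746387} = \frac{1}{113 i \sqrt{41} + 746387} = \frac{1}{746387 + 113 i \sqrt{41}}$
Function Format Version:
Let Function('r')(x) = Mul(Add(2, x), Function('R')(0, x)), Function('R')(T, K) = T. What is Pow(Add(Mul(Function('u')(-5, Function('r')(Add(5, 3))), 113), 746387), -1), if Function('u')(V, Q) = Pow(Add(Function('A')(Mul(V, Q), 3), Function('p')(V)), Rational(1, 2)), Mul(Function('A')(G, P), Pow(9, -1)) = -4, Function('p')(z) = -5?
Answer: Add(Rational(746387, 557094077298), Mul(Rational(-113, 557094077298), I, Pow(41, Rational(1, 2)))) ≈ Add(1.3398e-6, Mul(-1.2988e-9, I))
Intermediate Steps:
Function('A')(G, P) = -36 (Function('A')(G, P) = Mul(9, -4) = -36)
Function('r')(x) = 0 (Function('r')(x) = Mul(Add(2, x), 0) = 0)
Function('u')(V, Q) = Mul(I, Pow(41, Rational(1, 2))) (Function('u')(V, Q) = Pow(Add(-36, -5), Rational(1, 2)) = Pow(-41, Rational(1, 2)) = Mul(I, Pow(41, Rational(1, 2))))
Pow(Add(Mul(Function('u')(-5, Function('r')(Add(5, 3))), 113), 746387), -1) = Pow(Add(Mul(Mul(I, Pow(41, Rational(1, 2))), 113), 746387), -1) = Pow(Add(Mul(113, I, Pow(41, Rational(1, 2))), 746387), -1) = Pow(Add(746387, Mul(113, I, Pow(41, Rational(1, 2)))), -1)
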